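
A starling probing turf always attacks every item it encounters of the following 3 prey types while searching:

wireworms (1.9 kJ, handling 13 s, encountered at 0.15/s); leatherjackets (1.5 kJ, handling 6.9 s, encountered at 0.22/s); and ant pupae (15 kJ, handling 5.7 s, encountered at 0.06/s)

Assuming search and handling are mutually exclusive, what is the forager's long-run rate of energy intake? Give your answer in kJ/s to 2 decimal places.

0.31 kJ/s

R = Σλ_iE_i / (1 + Σλ_ih_i)
Numerator: 0.15×1.9 + 0.22×1.5 + 0.06×15 = 1.515
Denominator: 1 + 0.15×13 + 0.22×6.9 + 0.06×5.7 = 4.81
R = 1.515/4.81 = 0.315 kJ/s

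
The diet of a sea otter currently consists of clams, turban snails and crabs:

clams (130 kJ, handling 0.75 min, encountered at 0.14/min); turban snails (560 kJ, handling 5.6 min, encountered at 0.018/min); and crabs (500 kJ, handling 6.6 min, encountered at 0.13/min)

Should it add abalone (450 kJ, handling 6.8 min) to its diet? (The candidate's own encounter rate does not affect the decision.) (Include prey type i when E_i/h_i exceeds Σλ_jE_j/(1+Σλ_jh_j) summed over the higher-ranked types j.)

Current rate: (0.14×130 + 0.018×560 + 0.13×500)/(1 + 0.14×0.75 + 0.018×5.6 + 0.13×6.6) = 45.2 kJ/min.
Profitability of abalone: 450/6.8 = 66.18 kJ/min.
Since 66.18 > R, including abalone increases the long-run rate.

Yes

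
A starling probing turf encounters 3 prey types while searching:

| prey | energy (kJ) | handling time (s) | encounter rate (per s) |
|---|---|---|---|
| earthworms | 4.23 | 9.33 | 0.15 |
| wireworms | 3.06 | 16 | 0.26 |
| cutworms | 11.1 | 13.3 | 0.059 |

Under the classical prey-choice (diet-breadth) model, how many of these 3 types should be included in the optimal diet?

E/h in descending order: cutworms 0.835, earthworms 0.453, wireworms 0.191 kJ/s. The optimal diet is the largest prefix of this list for which every included type satisfies E_i/h_i > R on the types above it.
Rate on top 1: 0.367. earthworms: 0.453 > 0.367 → include.
Rate on top 2: 0.4049. wireworms: 0.191 < 0.4049 → exclude; stop.
Optimal diet: cutworms, earthworms — 2 of 3 types.

2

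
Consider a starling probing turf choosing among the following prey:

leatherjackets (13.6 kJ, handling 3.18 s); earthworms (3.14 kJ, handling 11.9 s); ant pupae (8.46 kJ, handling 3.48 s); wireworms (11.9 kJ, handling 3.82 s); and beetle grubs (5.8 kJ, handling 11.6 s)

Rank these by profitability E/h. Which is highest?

In descending order of E/h:
leatherjackets: 13.6/3.18 = 4.28 kJ/s
wireworms: 11.9/3.82 = 3.12 kJ/s
ant pupae: 8.46/3.48 = 2.43 kJ/s
beetle grubs: 5.8/11.6 = 0.5 kJ/s
earthworms: 3.14/11.9 = 0.264 kJ/s

leatherjackets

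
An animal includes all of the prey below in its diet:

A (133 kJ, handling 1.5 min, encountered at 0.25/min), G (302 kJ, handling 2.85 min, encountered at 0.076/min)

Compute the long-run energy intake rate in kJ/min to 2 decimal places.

35.31 kJ/min

R = Σλ_iE_i / (1 + Σλ_ih_i)
Numerator: 0.25×133 + 0.076×302 = 56.2
Denominator: 1 + 0.25×1.5 + 0.076×2.85 = 1.592
R = 56.2/1.592 = 35.31 kJ/min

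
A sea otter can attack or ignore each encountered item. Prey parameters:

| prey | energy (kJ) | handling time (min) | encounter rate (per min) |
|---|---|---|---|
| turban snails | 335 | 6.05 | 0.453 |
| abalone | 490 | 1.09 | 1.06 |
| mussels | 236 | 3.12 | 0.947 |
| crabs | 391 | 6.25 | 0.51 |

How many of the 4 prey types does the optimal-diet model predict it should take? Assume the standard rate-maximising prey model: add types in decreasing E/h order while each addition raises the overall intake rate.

Rank by E/h (kJ/min): abalone 450, mussels 75.6, crabs 62.6, turban snails 55.4. Include each in turn until the next type's E/h falls below the running intake rate.
Rate on top 1: 241. mussels: 75.6 < 241 → exclude; stop.
Optimal diet: abalone — 1 of 4 types.

1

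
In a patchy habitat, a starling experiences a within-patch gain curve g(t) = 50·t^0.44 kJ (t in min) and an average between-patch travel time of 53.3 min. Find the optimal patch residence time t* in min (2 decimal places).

Maximise g(t)/(T+t): set derivative to zero → g'(t)(T+t) = g(t).
g'(t) = 0.44·50·t^-0.56. Setting 0.44·50·t^-0.56 = 50·t^0.44/(53.3+t) gives 0.44(53.3+t) = t, so 0.56·t = 0.44×53.3.
t* = 0.44×53.3/0.56 = 41.88 min.

41.88 min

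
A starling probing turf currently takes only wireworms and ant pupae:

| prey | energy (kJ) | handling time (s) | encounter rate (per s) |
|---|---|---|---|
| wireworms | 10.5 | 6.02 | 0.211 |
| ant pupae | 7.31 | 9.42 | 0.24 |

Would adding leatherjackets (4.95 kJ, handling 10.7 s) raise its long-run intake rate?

Intake rate on the current diet: R = (0.211×10.5 + 0.24×7.31) / (1 + 0.211×6.02 + 0.24×9.42) = 3.97/4.531 = 0.8762 kJ/s.
leatherjackets: E/h = 4.95/10.7 = 0.4626 kJ/s.
Since 0.4626 < R, time spent handling leatherjackets is better spent searching.

No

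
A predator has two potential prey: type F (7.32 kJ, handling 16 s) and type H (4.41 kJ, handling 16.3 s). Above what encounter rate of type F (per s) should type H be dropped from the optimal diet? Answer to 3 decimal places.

0.090 per s

The zero-one rule: include type H iff E₂/h₂ > λE₁/(1+λh₁). Equality gives the switch point.
λE₁h₂ = E₂ + λE₂h₁ ⇒ λ = E₂/(E₁h₂ − E₂h₁) = 4.41/(119.3 − 70.56) = 0.09045 per s.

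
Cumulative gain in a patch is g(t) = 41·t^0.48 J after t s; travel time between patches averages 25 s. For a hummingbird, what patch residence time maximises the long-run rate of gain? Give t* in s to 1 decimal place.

23.1 s

Maximise g(t)/(T+t): set derivative to zero → g'(t)(T+t) = g(t).
g'(t) = 0.48·41·t^-0.52. Setting 0.48·41·t^-0.52 = 41·t^0.48/(25+t) gives 0.48(25+t) = t, so 0.52·t = 0.48×25.
t* = 0.48×25/0.52 = 23.08 s.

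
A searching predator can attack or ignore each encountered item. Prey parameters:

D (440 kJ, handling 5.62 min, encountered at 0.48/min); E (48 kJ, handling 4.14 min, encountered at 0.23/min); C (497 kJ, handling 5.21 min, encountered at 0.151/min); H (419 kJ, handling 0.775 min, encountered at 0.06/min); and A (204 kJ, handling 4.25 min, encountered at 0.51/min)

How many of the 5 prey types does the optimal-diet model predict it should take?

E/h in descending order: H 541, C 95.4, D 78.3, A 48, E 11.6 kJ/min. The optimal diet is the largest prefix of this list for which every included type satisfies E_i/h_i > R on the types above it.
Rate on top 1: 24.02. C: 95.4 > 24.02 → include.
Rate on top 2: 54.65. D: 78.3 > 54.65 → include.
Rate on top 3: 68.73. A: 48 < 68.73 → exclude; stop.
Optimal diet: H, C, D — 3 of 5 types.

3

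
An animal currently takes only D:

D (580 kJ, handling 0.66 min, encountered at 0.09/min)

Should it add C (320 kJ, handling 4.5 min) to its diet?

On D alone, R = ΣλE/(1+Σλh) = 52.2/1.059 = 49.27 kJ/min.
C: E/h = 320/4.5 = 71.11 kJ/min.
71.11 > 49.27, so adding C raises the average — include it.

Yes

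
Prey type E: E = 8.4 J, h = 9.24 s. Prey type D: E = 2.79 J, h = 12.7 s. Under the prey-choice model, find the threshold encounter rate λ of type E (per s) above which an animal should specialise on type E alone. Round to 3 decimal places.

0.034 per s

Drop type D once their profitability E₂/h₂ falls below the rate achievable on type E alone: E₂/h₂ = λE₁/(1 + λh₁).
Solve for λ: λE₁h₂ = E₂(1 + λh₁) → λ(E₁h₂ − E₂h₁) = E₂ → λ = E₂/(E₁h₂ − E₂h₁).
λ = 2.79/(8.4×12.7 − 2.79×9.24) = 2.79/80.9 = 0.03449 per s.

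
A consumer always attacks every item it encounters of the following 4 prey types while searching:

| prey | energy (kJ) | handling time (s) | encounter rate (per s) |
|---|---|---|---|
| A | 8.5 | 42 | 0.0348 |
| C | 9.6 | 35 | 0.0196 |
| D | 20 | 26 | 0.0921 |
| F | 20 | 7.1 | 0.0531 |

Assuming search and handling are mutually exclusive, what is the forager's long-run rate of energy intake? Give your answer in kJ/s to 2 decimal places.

0.57 kJ/s

R = Σλ_iE_i / (1 + Σλ_ih_i)
Numerator: 0.0348×8.5 + 0.0196×9.6 + 0.0921×20 + 0.0531×20 = 3.388
Denominator: 1 + 0.0348×42 + 0.0196×35 + 0.0921×26 + 0.0531×7.1 = 5.919
R = 3.388/5.919 = 0.5724 kJ/s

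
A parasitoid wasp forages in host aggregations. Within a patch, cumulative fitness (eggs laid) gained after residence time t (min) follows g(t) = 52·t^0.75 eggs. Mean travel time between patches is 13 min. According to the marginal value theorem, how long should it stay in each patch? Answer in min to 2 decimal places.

39.00 min

By the marginal value theorem, leave when the instantaneous gain rate g'(t) equals the habitat-wide average g(t)/(T + t).
g'(t) = 0.75·52·t^-0.25. Setting 0.75·52·t^-0.25 = 52·t^0.75/(13+t) gives 0.75(13+t) = t, so 0.25·t = 0.75×13.
t* = 0.75×13/0.25 = 39 min.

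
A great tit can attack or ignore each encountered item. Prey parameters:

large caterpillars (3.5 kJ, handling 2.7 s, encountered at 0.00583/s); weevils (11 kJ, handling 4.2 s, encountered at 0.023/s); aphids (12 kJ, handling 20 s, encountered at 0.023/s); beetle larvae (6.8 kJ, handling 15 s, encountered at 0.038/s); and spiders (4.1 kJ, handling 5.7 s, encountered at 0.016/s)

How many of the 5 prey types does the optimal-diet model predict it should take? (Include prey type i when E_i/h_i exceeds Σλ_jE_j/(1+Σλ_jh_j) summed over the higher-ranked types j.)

5

E/h in descending order: weevils 2.62, large caterpillars 1.3, spiders 0.719, aphids 0.6, beetle larvae 0.453 kJ/s. The optimal diet is the largest prefix of this list for which every included type satisfies E_i/h_i > R on the types above it.
Rate on top 1: 0.2307. large caterpillars: 1.3 > 0.2307 → include.
Rate on top 2: 0.2458. spiders: 0.719 > 0.2458 → include.
Rate on top 3: 0.2817. aphids: 0.6 > 0.2817 → include.
Rate on top 4: 0.3697. beetle larvae: 0.453 > 0.3697 → include.
Optimal diet: weevils, large caterpillars, spiders, aphids, beetle larvae — 5 of 5 types.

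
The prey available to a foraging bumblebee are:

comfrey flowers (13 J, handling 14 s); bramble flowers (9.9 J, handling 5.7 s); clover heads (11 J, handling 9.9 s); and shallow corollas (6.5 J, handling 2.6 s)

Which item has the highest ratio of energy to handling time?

In descending order of E/h:
shallow corollas: 6.5/2.6 = 2.5 J/s
bramble flowers: 9.9/5.7 = 1.74 J/s
clover heads: 11/9.9 = 1.11 J/s
comfrey flowers: 13/14 = 0.929 J/s

shallow corollas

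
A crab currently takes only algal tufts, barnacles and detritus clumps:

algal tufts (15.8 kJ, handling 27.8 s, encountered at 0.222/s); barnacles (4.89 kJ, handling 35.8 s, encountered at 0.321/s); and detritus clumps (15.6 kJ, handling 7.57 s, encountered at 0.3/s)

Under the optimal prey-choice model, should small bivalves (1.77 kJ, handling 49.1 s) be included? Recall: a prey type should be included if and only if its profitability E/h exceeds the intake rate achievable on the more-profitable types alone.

No

On algal tufts, barnacles and detritus clumps alone, R = ΣλE/(1+Σλh) = 9.757/20.93 = 0.4661 kJ/s.
small bivalves: E/h = 1.77/49.1 = 0.03605 kJ/s.
0.03605 < 0.4661, so adding small bivalves would lower the average — exclude it.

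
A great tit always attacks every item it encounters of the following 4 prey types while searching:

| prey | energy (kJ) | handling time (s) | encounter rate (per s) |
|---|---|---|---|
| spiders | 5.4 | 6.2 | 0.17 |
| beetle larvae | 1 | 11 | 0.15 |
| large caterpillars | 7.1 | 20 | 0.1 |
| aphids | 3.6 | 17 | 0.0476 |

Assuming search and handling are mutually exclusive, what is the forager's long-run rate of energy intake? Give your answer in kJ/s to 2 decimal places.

Energy encountered per unit search time: 0.17×5.4 + 0.15×1 + 0.1×7.1 + 0.0476×3.6 = 1.949 kJ/s.
Handling time per unit search time: 0.17×6.2 + 0.15×11 + 0.1×20 + 0.0476×17 = 5.513.
Rate = 1.949/(1 + 5.513) = 0.2993 kJ/s.

0.30 kJ/s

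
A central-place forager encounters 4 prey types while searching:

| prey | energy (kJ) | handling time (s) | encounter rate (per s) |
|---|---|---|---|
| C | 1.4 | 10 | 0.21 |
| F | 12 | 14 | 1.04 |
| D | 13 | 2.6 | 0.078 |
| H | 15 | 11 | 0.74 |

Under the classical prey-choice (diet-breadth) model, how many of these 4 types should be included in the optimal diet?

2

Profitabilities (E/h, kJ/s): D 5, H 1.36, F 0.857, C 0.14. Add prey in this order while the next type's profitability exceeds the intake rate on those already taken.
Rate on top 1: 0.843. H: 1.36 > 0.843 → include.
Rate on top 2: 1.297. F: 0.857 < 1.297 → exclude; stop.
Optimal diet: D, H — 2 of 4 types.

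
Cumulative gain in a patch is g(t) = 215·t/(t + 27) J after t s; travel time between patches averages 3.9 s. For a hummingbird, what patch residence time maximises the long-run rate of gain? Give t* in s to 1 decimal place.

Maximise g(t)/(T+t): set derivative to zero → g'(t)(T+t) = g(t).
g'(t) = 215·27/(t + 27)². Setting 215·27/(t+27)² = 215t/[(t+27)(3.9+t)] gives 27(3.9+t) = t(t+27), so t² = 27×3.9 = 105.3.
t* = √105.3 = 10.26 s.

10.3 s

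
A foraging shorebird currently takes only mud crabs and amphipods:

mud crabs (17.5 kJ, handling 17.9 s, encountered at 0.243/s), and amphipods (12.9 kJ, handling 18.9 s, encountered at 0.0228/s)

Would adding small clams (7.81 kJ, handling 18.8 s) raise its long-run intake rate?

Intake rate on the current diet: R = (0.243×17.5 + 0.0228×12.9) / (1 + 0.243×17.9 + 0.0228×18.9) = 4.547/5.781 = 0.7865 kJ/s.
small clams: E/h = 7.81/18.8 = 0.4154 kJ/s.
0.4154 < 0.7865, so adding small clams would lower the average — exclude it.

No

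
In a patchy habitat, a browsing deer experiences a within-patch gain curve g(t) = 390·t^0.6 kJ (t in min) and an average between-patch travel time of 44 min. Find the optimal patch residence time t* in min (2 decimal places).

Maximise g(t)/(T+t): set derivative to zero → g'(t)(T+t) = g(t).
g'(t) = 0.6·390·t^-0.4. Setting 0.6·390·t^-0.4 = 390·t^0.6/(44+t) gives 0.6(44+t) = t, so 0.40·t = 0.6×44.
t* = 0.6×44/0.40 = 66 min.

66.00 min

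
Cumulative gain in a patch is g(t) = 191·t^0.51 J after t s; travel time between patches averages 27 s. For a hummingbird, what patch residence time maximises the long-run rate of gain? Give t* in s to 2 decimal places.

28.10 s

Optimal t* satisfies g'(t*) = g(t*)/(T + t*).
g'(t) = 0.51·191·t^-0.49. Setting 0.51·191·t^-0.49 = 191·t^0.51/(27+t) gives 0.51(27+t) = t, so 0.49·t = 0.51×27.
t* = 0.51×27/0.49 = 28.1 s.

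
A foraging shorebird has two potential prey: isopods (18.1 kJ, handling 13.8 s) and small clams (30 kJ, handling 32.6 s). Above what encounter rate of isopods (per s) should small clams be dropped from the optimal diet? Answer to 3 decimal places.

At the threshold, the rate on isopods alone equals the profitability of small clams: λ·18.1/(1 + λ·13.8) = 30/32.6 = 0.9202.
Rearranging, λ(18.1 − 0.9202×13.8) = 0.9202, so λ = 0.9202/5.401 = 0.1704 per s.

0.170 per s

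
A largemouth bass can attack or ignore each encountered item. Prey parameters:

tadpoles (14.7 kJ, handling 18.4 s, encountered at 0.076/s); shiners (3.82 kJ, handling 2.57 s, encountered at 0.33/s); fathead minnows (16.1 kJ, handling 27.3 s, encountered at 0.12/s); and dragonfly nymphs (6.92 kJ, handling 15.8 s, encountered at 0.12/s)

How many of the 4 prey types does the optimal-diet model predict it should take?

Profitabilities (E/h, kJ/s): shiners 1.49, tadpoles 0.799, fathead minnows 0.59, dragonfly nymphs 0.438. Add prey in this order while the next type's profitability exceeds the intake rate on those already taken.
Rate on top 1: 0.6821. tadpoles: 0.799 > 0.6821 → include.
Rate on top 2: 0.7324. fathead minnows: 0.59 < 0.7324 → exclude; stop.
Optimal diet: shiners, tadpoles — 2 of 4 types.

2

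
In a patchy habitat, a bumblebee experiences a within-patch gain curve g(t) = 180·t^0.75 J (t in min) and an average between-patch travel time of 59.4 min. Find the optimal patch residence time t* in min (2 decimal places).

Maximise g(t)/(T+t): set derivative to zero → g'(t)(T+t) = g(t).
g'(t) = 0.75·180·t^-0.25. Setting 0.75·180·t^-0.25 = 180·t^0.75/(59.4+t) gives 0.75(59.4+t) = t, so 0.25·t = 0.75×59.4.
t* = 0.75×59.4/0.25 = 178.2 min.

178.20 min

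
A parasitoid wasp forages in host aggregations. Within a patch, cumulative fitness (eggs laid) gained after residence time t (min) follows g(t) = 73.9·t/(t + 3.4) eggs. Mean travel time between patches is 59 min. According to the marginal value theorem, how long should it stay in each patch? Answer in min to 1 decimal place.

Optimal t* satisfies g'(t*) = g(t*)/(T + t*).
g'(t) = 73.9·3.4/(t + 3.4)². Setting 73.9·3.4/(t+3.4)² = 73.9t/[(t+3.4)(59+t)] gives 3.4(59+t) = t(t+3.4), so t² = 3.4×59 = 200.6.
t* = √200.6 = 14.16 min.

14.2 min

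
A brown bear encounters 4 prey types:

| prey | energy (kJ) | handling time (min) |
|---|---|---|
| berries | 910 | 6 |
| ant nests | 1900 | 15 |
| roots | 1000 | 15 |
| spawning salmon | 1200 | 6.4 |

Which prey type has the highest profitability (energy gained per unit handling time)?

spawning salmon

In descending order of E/h:
spawning salmon: 1200/6.4 = 188 kJ/min
berries: 910/6 = 152 kJ/min
ant nests: 1900/15 = 127 kJ/min
roots: 1000/15 = 66.7 kJ/min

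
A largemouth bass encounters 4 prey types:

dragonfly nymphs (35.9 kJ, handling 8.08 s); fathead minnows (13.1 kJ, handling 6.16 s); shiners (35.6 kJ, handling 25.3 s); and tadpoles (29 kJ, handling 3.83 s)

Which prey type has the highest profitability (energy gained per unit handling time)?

tadpoles

Profitability E/h (kJ/s): dragonfly nymphs = 35.9/8.08 = 4.44, fathead minnows = 13.1/6.16 = 2.13, shiners = 35.6/25.3 = 1.41, tadpoles = 29/3.83 = 7.57.
Ranked: tadpoles > dragonfly nymphs > fathead minnows > shiners.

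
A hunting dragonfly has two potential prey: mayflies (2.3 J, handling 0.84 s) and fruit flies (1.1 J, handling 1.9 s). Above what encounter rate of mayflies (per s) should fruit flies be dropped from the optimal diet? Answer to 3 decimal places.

At the threshold, the rate on mayflies alone equals the profitability of fruit flies: λ·2.3/(1 + λ·0.84) = 1.1/1.9 = 0.5789.
Rearranging, λ(2.3 − 0.5789×0.84) = 0.5789, so λ = 0.5789/1.814 = 0.3192 per s.

0.319 per s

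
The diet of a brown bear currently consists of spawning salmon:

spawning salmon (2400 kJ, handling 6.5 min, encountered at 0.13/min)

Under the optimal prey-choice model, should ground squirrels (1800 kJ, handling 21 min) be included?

On spawning salmon alone, R = ΣλE/(1+Σλh) = 312/1.845 = 169.1 kJ/min.
Profitability of ground squirrels: 1800/21 = 85.71 kJ/min.
Since 85.71 < R, time spent handling ground squirrels is better spent searching.

No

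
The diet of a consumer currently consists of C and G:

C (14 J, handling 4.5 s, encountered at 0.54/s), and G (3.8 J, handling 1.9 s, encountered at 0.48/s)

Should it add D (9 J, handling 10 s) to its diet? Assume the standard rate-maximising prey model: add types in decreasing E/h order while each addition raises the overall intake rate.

No

On C and G alone, R = ΣλE/(1+Σλh) = 9.384/4.342 = 2.161 J/s.
D: E/h = 9/10 = 0.9 J/s.
Since 0.9 < R, time spent handling D is better spent searching.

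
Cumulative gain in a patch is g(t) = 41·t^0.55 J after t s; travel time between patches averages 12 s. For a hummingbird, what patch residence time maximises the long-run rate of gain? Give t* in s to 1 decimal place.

Optimal t* satisfies g'(t*) = g(t*)/(T + t*).
g'(t) = 0.55·41·t^-0.45. Setting 0.55·41·t^-0.45 = 41·t^0.55/(12+t) gives 0.55(12+t) = t, so 0.45·t = 0.55×12.
t* = 0.55×12/0.45 = 14.67 s.

14.7 s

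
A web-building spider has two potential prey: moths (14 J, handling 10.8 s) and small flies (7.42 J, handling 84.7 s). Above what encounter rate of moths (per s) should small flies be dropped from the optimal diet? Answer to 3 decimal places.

The zero-one rule: include small flies iff E₂/h₂ > λE₁/(1+λh₁). Equality gives the switch point.
λE₁h₂ = E₂ + λE₂h₁ ⇒ λ = E₂/(E₁h₂ − E₂h₁) = 7.42/(1186 − 80.14) = 0.006711 per s.

0.007 per s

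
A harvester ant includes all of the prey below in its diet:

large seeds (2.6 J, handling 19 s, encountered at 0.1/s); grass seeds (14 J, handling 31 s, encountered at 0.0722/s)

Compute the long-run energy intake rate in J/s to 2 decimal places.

Energy encountered per unit search time: 0.1×2.6 + 0.0722×14 = 1.271 J/s.
Handling time per unit search time: 0.1×19 + 0.0722×31 = 4.138.
Rate = 1.271/(1 + 4.138) = 0.2473 J/s.

0.25 J/s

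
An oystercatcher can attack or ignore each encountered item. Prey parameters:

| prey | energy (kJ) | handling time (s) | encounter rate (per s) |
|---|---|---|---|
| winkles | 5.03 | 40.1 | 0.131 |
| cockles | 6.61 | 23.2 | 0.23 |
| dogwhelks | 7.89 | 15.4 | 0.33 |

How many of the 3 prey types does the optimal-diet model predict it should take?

Profitabilities (E/h, kJ/s): dogwhelks 0.512, cockles 0.285, winkles 0.125. Add prey in this order while the next type's profitability exceeds the intake rate on those already taken.
Rate on top 1: 0.4281. cockles: 0.285 < 0.4281 → exclude; stop.
Optimal diet: dogwhelks — 1 of 3 types.

1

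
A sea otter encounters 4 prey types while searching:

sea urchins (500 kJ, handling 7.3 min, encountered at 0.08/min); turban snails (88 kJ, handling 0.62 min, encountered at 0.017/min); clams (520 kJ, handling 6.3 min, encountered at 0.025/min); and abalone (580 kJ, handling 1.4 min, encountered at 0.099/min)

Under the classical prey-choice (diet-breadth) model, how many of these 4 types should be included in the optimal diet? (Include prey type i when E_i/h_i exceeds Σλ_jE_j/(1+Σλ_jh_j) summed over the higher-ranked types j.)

4

Profitabilities (E/h, kJ/min): abalone 414, turban snails 142, clams 82.5, sea urchins 68.5. Add prey in this order while the next type's profitability exceeds the intake rate on those already taken.
Rate on top 1: 50.43. turban snails: 142 > 50.43 → include.
Rate on top 2: 51.27. clams: 82.5 > 51.27 → include.
Rate on top 3: 55.04. sea urchins: 68.5 > 55.04 → include.
Optimal diet: abalone, turban snails, clams, sea urchins — 4 of 4 types.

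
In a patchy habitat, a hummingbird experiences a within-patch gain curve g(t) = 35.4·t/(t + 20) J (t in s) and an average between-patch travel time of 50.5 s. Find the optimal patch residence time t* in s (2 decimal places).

31.78 s

Optimal t* satisfies g'(t*) = g(t*)/(T + t*).
g'(t) = 35.4·20/(t + 20)². Setting 35.4·20/(t+20)² = 35.4t/[(t+20)(50.5+t)] gives 20(50.5+t) = t(t+20), so t² = 20×50.5 = 1010.
t* = √1010 = 31.78 s.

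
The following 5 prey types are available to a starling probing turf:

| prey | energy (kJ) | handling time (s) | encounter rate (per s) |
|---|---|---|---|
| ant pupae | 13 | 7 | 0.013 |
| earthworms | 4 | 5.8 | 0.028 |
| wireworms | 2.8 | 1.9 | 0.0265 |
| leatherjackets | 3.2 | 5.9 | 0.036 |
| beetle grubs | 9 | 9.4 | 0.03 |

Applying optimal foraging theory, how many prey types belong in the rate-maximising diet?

E/h in descending order: ant pupae 1.86, wireworms 1.47, beetle grubs 0.957, earthworms 0.69, leatherjackets 0.542 kJ/s. The optimal diet is the largest prefix of this list for which every included type satisfies E_i/h_i > R on the types above it.
Rate on top 1: 0.1549. wireworms: 1.47 > 0.1549 → include.
Rate on top 2: 0.2131. beetle grubs: 0.957 > 0.2131 → include.
Rate on top 3: 0.3606. earthworms: 0.69 > 0.3606 → include.
Rate on top 4: 0.3943. leatherjackets: 0.542 > 0.3943 → include.
Optimal diet: ant pupae, wireworms, beetle grubs, earthworms, leatherjackets — 5 of 5 types.

5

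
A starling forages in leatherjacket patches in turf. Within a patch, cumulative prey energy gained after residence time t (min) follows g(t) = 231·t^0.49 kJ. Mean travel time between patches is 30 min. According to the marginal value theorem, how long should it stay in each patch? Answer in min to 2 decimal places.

Maximise g(t)/(T+t): set derivative to zero → g'(t)(T+t) = g(t).
g'(t) = 0.49·231·t^-0.51. Setting 0.49·231·t^-0.51 = 231·t^0.49/(30+t) gives 0.49(30+t) = t, so 0.51·t = 0.49×30.
t* = 0.49×30/0.51 = 28.82 min.

28.82 min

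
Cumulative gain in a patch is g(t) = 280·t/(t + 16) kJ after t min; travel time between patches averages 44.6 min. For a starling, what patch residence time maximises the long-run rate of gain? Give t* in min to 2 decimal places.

By the marginal value theorem, leave when the instantaneous gain rate g'(t) equals the habitat-wide average g(t)/(T + t).
g'(t) = 280·16/(t + 16)². Setting 280·16/(t+16)² = 280t/[(t+16)(44.6+t)] gives 16(44.6+t) = t(t+16), so t² = 16×44.6 = 713.6.
t* = √713.6 = 26.71 min.

26.71 min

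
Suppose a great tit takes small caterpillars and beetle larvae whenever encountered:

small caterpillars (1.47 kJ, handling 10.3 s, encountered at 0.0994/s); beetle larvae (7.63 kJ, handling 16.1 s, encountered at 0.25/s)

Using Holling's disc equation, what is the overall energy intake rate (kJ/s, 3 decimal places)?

0.340 kJ/s

Energy encountered per unit search time: 0.0994×1.47 + 0.25×7.63 = 2.054 kJ/s.
Handling time per unit search time: 0.0994×10.3 + 0.25×16.1 = 5.049.
Rate = 2.054/(1 + 5.049) = 0.3395 kJ/s.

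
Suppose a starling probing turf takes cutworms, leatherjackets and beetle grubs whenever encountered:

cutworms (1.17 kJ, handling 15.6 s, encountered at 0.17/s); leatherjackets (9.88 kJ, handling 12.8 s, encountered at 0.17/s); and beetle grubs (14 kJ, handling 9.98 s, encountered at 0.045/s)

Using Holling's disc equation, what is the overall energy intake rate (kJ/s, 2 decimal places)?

0.40 kJ/s

R = Σλ_iE_i / (1 + Σλ_ih_i)
Numerator: 0.17×1.17 + 0.17×9.88 + 0.045×14 = 2.509
Denominator: 1 + 0.17×15.6 + 0.17×12.8 + 0.045×9.98 = 6.277
R = 2.509/6.277 = 0.3996 kJ/s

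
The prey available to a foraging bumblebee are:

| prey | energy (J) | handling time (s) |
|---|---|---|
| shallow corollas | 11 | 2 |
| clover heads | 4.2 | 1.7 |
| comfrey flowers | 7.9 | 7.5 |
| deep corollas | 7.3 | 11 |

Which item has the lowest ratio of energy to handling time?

In descending order of E/h:
shallow corollas: 11/2 = 5.5 J/s
clover heads: 4.2/1.7 = 2.47 J/s
comfrey flowers: 7.9/7.5 = 1.05 J/s
deep corollas: 7.3/11 = 0.664 J/s

deep corollas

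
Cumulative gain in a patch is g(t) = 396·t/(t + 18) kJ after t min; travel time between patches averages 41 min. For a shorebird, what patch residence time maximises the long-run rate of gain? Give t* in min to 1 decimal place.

By the marginal value theorem, leave when the instantaneous gain rate g'(t) equals the habitat-wide average g(t)/(T + t).
g'(t) = 396·18/(t + 18)². Setting 396·18/(t+18)² = 396t/[(t+18)(41+t)] gives 18(41+t) = t(t+18), so t² = 18×41 = 738.
t* = √738 = 27.17 min.

27.2 min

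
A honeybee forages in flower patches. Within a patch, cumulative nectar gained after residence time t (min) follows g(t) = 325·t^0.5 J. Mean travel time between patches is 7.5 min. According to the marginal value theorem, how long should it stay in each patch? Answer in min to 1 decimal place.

7.5 min

By the marginal value theorem, leave when the instantaneous gain rate g'(t) equals the habitat-wide average g(t)/(T + t).
g'(t) = 0.5·325·t^-0.5. Setting 0.5·325·t^-0.5 = 325·t^0.5/(7.5+t) gives 0.5(7.5+t) = t, so 0.50·t = 0.5×7.5.
t* = 0.5×7.5/0.50 = 7.5 min.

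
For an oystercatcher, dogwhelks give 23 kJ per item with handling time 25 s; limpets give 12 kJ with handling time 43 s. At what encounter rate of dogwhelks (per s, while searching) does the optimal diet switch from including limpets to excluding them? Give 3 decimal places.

At the threshold, the rate on dogwhelks alone equals the profitability of limpets: λ·23/(1 + λ·25) = 12/43 = 0.2791.
Rearranging, λ(23 − 0.2791×25) = 0.2791, so λ = 0.2791/16.02 = 0.01742 per s.

0.017 per s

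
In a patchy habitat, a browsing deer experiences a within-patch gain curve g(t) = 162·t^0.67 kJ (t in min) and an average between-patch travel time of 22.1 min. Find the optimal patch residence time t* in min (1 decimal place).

44.9 min

By the marginal value theorem, leave when the instantaneous gain rate g'(t) equals the habitat-wide average g(t)/(T + t).
g'(t) = 0.67·162·t^-0.33. Setting 0.67·162·t^-0.33 = 162·t^0.67/(22.1+t) gives 0.67(22.1+t) = t, so 0.33·t = 0.67×22.1.
t* = 0.67×22.1/0.33 = 44.87 min.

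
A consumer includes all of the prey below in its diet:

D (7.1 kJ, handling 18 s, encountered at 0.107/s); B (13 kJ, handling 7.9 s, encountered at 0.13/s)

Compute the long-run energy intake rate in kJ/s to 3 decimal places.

0.620 kJ/s

Energy encountered per unit search time: 0.107×7.1 + 0.13×13 = 2.45 kJ/s.
Handling time per unit search time: 0.107×18 + 0.13×7.9 = 2.953.
Rate = 2.45/(1 + 2.953) = 0.6197 kJ/s.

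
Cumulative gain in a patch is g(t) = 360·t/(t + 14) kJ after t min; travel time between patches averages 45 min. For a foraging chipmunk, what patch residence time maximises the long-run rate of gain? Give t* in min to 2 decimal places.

Optimal t* satisfies g'(t*) = g(t*)/(T + t*).
g'(t) = 360·14/(t + 14)². Setting 360·14/(t+14)² = 360t/[(t+14)(45+t)] gives 14(45+t) = t(t+14), so t² = 14×45 = 630.
t* = √630 = 25.1 min.

25.10 min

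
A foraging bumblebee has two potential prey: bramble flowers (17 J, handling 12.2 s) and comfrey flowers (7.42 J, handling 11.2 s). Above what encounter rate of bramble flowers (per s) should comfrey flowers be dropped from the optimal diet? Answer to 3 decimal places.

Drop comfrey flowers once their profitability E₂/h₂ falls below the rate achievable on bramble flowers alone: E₂/h₂ = λE₁/(1 + λh₁).
Solve for λ: λE₁h₂ = E₂(1 + λh₁) → λ(E₁h₂ − E₂h₁) = E₂ → λ = E₂/(E₁h₂ − E₂h₁).
λ = 7.42/(17×11.2 − 7.42×12.2) = 7.42/99.88 = 0.07429 per s.

0.074 per s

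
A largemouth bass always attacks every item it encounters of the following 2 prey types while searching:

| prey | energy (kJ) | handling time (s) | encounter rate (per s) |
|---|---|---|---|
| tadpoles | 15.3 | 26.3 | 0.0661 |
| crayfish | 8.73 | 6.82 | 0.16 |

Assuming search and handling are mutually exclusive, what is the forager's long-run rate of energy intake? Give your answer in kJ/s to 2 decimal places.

Energy encountered per unit search time: 0.0661×15.3 + 0.16×8.73 = 2.408 kJ/s.
Handling time per unit search time: 0.0661×26.3 + 0.16×6.82 = 2.83.
Rate = 2.408/(1 + 2.83) = 0.6288 kJ/s.

0.63 kJ/s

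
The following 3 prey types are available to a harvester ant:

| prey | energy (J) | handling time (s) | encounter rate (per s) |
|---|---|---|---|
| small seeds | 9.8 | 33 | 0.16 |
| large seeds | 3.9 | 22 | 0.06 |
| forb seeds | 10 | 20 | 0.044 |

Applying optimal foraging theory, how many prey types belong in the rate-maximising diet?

2

Profitabilities (E/h, J/s): forb seeds 0.5, small seeds 0.297, large seeds 0.177. Add prey in this order while the next type's profitability exceeds the intake rate on those already taken.
Rate on top 1: 0.234. small seeds: 0.297 > 0.234 → include.
Rate on top 2: 0.2804. large seeds: 0.177 < 0.2804 → exclude; stop.
Optimal diet: forb seeds, small seeds — 2 of 3 types.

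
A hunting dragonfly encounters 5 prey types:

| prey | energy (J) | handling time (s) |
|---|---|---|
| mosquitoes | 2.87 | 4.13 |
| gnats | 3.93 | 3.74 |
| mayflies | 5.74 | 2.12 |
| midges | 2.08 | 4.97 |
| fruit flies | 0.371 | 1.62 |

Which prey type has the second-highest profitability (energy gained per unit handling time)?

gnats

In descending order of E/h:
mayflies: 5.74/2.12 = 2.71 J/s
gnats: 3.93/3.74 = 1.05 J/s
mosquitoes: 2.87/4.13 = 0.695 J/s
midges: 2.08/4.97 = 0.419 J/s
fruit flies: 0.371/1.62 = 0.229 J/s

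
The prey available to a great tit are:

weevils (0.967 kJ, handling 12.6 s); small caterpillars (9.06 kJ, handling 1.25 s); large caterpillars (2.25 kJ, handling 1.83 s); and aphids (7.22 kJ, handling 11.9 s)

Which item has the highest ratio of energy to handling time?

small caterpillars

In descending order of E/h:
small caterpillars: 9.06/1.25 = 7.25 kJ/s
large caterpillars: 2.25/1.83 = 1.23 kJ/s
aphids: 7.22/11.9 = 0.607 kJ/s
weevils: 0.967/12.6 = 0.0767 kJ/s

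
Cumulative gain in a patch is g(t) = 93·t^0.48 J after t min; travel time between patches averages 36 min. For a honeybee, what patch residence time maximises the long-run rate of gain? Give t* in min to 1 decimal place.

Maximise g(t)/(T+t): set derivative to zero → g'(t)(T+t) = g(t).
g'(t) = 0.48·93·t^-0.52. Setting 0.48·93·t^-0.52 = 93·t^0.48/(36+t) gives 0.48(36+t) = t, so 0.52·t = 0.48×36.
t* = 0.48×36/0.52 = 33.23 min.

33.2 min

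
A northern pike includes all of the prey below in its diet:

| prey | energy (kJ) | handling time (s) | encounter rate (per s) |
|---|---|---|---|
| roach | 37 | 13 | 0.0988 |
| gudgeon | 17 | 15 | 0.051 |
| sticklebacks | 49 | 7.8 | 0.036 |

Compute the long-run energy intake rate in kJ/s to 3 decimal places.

R = Σλ_iE_i / (1 + Σλ_ih_i)
Numerator: 0.0988×37 + 0.051×17 + 0.036×49 = 6.287
Denominator: 1 + 0.0988×13 + 0.051×15 + 0.036×7.8 = 3.33
R = 6.287/3.33 = 1.888 kJ/s

1.888 kJ/s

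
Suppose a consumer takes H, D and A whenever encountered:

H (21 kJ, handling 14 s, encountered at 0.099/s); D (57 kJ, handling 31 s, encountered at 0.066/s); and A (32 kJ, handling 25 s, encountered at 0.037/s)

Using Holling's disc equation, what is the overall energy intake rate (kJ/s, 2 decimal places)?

1.31 kJ/s

R = Σλ_iE_i / (1 + Σλ_ih_i)
Numerator: 0.099×21 + 0.066×57 + 0.037×32 = 7.025
Denominator: 1 + 0.099×14 + 0.066×31 + 0.037×25 = 5.357
R = 7.025/5.357 = 1.311 kJ/s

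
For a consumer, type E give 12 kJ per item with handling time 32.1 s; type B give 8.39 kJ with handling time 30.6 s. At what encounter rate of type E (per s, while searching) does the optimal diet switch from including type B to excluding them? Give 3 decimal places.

0.086 per s

At the threshold, the rate on type E alone equals the profitability of type B: λ·12/(1 + λ·32.1) = 8.39/30.6 = 0.2742.
Rearranging, λ(12 − 0.2742×32.1) = 0.2742, so λ = 0.2742/3.199 = 0.08572 per s.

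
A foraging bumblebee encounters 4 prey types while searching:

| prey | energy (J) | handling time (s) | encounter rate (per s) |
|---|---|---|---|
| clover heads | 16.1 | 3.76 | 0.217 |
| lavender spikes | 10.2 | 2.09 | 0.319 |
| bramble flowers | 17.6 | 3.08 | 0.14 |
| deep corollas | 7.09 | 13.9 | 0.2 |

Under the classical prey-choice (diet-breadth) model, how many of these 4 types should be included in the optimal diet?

3

Profitabilities (E/h, J/s): bramble flowers 5.71, lavender spikes 4.88, clover heads 4.28, deep corollas 0.51. Add prey in this order while the next type's profitability exceeds the intake rate on those already taken.
Rate on top 1: 1.722. lavender spikes: 4.88 > 1.722 → include.
Rate on top 2: 2.725. clover heads: 4.28 > 2.725 → include.
Rate on top 3: 3.161. deep corollas: 0.51 < 3.161 → exclude; stop.
Optimal diet: bramble flowers, lavender spikes, clover heads — 3 of 4 types.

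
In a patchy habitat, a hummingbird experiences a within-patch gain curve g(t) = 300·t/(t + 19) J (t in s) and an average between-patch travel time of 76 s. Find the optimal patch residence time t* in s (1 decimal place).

38.0 s

Optimal t* satisfies g'(t*) = g(t*)/(T + t*).
g'(t) = 300·19/(t + 19)². Setting 300·19/(t+19)² = 300t/[(t+19)(76+t)] gives 19(76+t) = t(t+19), so t² = 19×76 = 1444.
t* = √1444 = 38 s.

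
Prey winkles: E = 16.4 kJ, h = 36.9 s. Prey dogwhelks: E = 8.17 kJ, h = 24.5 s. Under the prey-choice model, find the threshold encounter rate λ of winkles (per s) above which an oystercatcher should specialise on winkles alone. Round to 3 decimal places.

0.081 per s

The zero-one rule: include dogwhelks iff E₂/h₂ > λE₁/(1+λh₁). Equality gives the switch point.
λE₁h₂ = E₂ + λE₂h₁ ⇒ λ = E₂/(E₁h₂ − E₂h₁) = 8.17/(401.8 − 301.5) = 0.08143 per s.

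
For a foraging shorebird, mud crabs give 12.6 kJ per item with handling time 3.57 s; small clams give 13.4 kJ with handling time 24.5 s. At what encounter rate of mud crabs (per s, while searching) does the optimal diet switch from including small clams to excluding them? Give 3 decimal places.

Drop small clams once their profitability E₂/h₂ falls below the rate achievable on mud crabs alone: E₂/h₂ = λE₁/(1 + λh₁).
Solve for λ: λE₁h₂ = E₂(1 + λh₁) → λ(E₁h₂ − E₂h₁) = E₂ → λ = E₂/(E₁h₂ − E₂h₁).
λ = 13.4/(12.6×24.5 − 13.4×3.57) = 13.4/260.9 = 0.05137 per s.

0.051 per s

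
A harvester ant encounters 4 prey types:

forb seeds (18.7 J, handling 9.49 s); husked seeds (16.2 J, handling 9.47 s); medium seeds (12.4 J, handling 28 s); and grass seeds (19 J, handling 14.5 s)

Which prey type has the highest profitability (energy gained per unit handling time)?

In descending order of E/h:
forb seeds: 18.7/9.49 = 1.97 J/s
husked seeds: 16.2/9.47 = 1.71 J/s
grass seeds: 19/14.5 = 1.31 J/s
medium seeds: 12.4/28 = 0.443 J/s

forb seeds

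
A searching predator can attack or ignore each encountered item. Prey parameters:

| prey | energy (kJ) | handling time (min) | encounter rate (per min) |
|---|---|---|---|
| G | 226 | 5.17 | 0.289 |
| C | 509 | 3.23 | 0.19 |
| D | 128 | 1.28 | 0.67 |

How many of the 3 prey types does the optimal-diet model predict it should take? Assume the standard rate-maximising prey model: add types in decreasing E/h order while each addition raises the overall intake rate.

Profitabilities (E/h, kJ/min): C 158, D 100, G 43.7. Add prey in this order while the next type's profitability exceeds the intake rate on those already taken.
Rate on top 1: 59.93. D: 100 > 59.93 → include.
Rate on top 2: 73.84. G: 43.7 < 73.84 → exclude; stop.
Optimal diet: C, D — 2 of 3 types.

2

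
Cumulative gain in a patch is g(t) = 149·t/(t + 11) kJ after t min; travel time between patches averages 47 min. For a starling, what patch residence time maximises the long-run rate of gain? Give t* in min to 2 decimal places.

Maximise g(t)/(T+t): set derivative to zero → g'(t)(T+t) = g(t).
g'(t) = 149·11/(t + 11)². Setting 149·11/(t+11)² = 149t/[(t+11)(47+t)] gives 11(47+t) = t(t+11), so t² = 11×47 = 517.
t* = √517 = 22.74 min.

22.74 min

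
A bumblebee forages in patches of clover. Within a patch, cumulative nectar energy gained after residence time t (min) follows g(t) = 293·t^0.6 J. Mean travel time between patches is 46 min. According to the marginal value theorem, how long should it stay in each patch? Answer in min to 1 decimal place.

Optimal t* satisfies g'(t*) = g(t*)/(T + t*).
g'(t) = 0.6·293·t^-0.4. Setting 0.6·293·t^-0.4 = 293·t^0.6/(46+t) gives 0.6(46+t) = t, so 0.40·t = 0.6×46.
t* = 0.6×46/0.40 = 69 min.

69.0 min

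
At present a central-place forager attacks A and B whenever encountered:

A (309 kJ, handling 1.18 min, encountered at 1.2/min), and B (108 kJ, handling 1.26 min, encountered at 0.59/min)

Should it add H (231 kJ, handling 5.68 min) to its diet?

On A and B alone, R = ΣλE/(1+Σλh) = 434.5/3.159 = 137.5 kJ/min.
H: E/h = 231/5.68 = 40.67 kJ/min.
40.67 < 137.5, so adding H would lower the average — exclude it.

No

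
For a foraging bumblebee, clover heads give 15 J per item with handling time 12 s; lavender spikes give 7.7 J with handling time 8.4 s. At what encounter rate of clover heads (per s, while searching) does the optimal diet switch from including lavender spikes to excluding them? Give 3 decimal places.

0.229 per s

At the threshold, the rate on clover heads alone equals the profitability of lavender spikes: λ·15/(1 + λ·12) = 7.7/8.4 = 0.9167.
Rearranging, λ(15 − 0.9167×12) = 0.9167, so λ = 0.9167/4 = 0.2292 per s.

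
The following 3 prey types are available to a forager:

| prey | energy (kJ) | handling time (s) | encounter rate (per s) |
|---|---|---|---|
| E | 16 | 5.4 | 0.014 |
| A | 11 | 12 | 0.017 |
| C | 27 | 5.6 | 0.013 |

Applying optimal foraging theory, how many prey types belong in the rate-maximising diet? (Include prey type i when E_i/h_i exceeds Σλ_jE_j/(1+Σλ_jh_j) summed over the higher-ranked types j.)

Rank by E/h (kJ/s): C 4.82, E 2.96, A 0.917. Include each in turn until the next type's E/h falls below the running intake rate.
Rate on top 1: 0.3272. E: 2.96 > 0.3272 → include.
Rate on top 2: 0.5007. A: 0.917 > 0.5007 → include.
Optimal diet: C, E, A — 3 of 3 types.

3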